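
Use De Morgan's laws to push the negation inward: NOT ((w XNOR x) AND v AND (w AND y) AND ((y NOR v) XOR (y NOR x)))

NOT (w XNOR x) OR NOT v OR NOT (w AND y) OR NOT ((y NOR v) XOR (y NOR x))
De Morgan's: NOT(AND of terms) = OR of negations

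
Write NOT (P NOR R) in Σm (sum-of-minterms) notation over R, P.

Σm(1, 2, 3) = (NOT R AND P) OR (R AND NOT P) OR (R AND P)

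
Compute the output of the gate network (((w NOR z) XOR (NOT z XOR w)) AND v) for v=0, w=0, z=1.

Substituting: (((0 NOR 1) XOR (NOT 1 XOR 0)) AND 0)
= 0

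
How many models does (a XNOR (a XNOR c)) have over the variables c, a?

Satisfying assignments: (1,0), (1,1)
Count: 2 out of 4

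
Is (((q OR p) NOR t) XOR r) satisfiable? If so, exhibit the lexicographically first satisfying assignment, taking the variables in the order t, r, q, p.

t=0, r=0, q=0, p=0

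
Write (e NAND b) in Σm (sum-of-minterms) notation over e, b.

Σm(0, 1, 2) = (NOT e AND NOT b) OR (NOT e AND b) OR (e AND NOT b)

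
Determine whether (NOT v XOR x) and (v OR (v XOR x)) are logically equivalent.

No. Counterexample: with v=0, x=0, Expression 1 = 1 but Expression 2 = 0.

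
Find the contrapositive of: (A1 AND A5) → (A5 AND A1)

Contrapositive: NOT (A5 AND A1) → NOT (A1 AND A5)
Note: A statement and its contrapositive are logically equivalent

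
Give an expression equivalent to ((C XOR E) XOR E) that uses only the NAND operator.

((((C NAND (C NAND E)) NAND (E NAND (C NAND E))) NAND (((C NAND (C NAND E)) NAND (E NAND (C NAND E))) NAND E)) NAND (E NAND (((C NAND (C NAND E)) NAND (E NAND (C NAND E))) NAND E)))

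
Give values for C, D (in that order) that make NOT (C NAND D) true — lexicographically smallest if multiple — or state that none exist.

C=1, D=1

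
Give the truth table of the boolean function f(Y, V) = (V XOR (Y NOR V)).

Y | V | Output
--------------
0 | 0 | 1
0 | 1 | 1
1 | 0 | 0
1 | 1 | 1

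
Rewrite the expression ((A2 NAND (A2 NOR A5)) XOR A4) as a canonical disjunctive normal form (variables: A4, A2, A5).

(NOT A4 AND NOT A2 AND NOT A5) OR (NOT A4 AND NOT A2 AND A5) OR (NOT A4 AND A2 AND NOT A5) OR (NOT A4 AND A2 AND A5)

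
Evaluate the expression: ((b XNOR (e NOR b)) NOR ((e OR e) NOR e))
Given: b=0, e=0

Substituting: ((0 XNOR (0 NOR 0)) NOR ((0 OR 0) NOR 0))
= 0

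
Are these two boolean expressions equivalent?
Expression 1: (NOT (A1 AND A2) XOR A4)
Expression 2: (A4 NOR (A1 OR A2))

No. Counterexample: with A2=0, A1=1, A4=0, Expression 1 = 1 but Expression 2 = 0.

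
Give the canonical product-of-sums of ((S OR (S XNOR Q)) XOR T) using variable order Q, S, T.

ΠM(1, 3, 4, 7) = (Q OR S OR NOT T) AND (Q OR NOT S OR NOT T) AND (NOT Q OR S OR T) AND (NOT Q OR NOT S OR NOT T)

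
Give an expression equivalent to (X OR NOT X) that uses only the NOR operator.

((X NOR (X NOR X)) NOR (X NOR (X NOR X)))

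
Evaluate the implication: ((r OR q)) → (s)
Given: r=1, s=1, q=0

Antecedent ((r OR q)) = 1; consequent (s) = 1.
1 → 1 = 1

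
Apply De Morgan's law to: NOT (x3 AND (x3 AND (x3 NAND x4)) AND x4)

NOT x3 OR NOT (x3 AND (x3 NAND x4)) OR NOT x4
De Morgan's: NOT(AND of terms) = OR of negations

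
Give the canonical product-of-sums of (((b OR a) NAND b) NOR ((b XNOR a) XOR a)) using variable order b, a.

ΠM(0, 1) = (b OR a) AND (b OR NOT a)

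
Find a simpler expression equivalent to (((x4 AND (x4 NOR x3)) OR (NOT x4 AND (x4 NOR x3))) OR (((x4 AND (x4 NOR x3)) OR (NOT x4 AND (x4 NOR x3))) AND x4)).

By absorption (E OR (E AND v) = E) then distribution ((E AND v) OR (E AND NOT v) = E):
= (x4 NOR x3)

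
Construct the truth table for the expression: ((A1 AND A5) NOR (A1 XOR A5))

A5 | A1 | Output
----------------
0 | 0 | 1
0 | 1 | 0
1 | 0 | 0
1 | 1 | 0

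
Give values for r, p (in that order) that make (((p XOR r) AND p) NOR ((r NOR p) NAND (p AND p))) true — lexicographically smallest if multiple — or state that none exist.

UNSATISFIABLE - no assignment makes this expression true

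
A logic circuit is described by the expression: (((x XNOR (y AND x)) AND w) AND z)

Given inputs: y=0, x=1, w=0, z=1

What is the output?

Substituting: (((1 XNOR (0 AND 1)) AND 0) AND 1)
= 0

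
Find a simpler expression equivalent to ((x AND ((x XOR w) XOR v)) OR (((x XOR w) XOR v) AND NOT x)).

By distribution ((E AND v) OR (E AND NOT v) = E):
= ((x XOR w) XOR v)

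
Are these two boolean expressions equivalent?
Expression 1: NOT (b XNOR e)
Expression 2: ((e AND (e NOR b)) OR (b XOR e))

Yes, they are equivalent — the two output columns agree on all 4 assignments:
b | e | Expression 1 | Expression 2
-----------------------------------
0 | 0 | 0 | 0
0 | 1 | 1 | 1
1 | 0 | 1 | 1
1 | 1 | 0 | 0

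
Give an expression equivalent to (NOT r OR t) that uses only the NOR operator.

(((r NOR r) NOR t) NOR ((r NOR r) NOR t))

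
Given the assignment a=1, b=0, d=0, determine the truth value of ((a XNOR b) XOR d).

Substituting: ((1 XNOR 0) XOR 0)
= 0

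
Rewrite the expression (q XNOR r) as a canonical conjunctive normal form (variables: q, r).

(q OR NOT r) AND (NOT q OR r)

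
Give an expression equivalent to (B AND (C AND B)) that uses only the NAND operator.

((B NAND ((C NAND B) NAND (C NAND B))) NAND (B NAND ((C NAND B) NAND (C NAND B))))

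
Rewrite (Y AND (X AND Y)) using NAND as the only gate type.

((Y NAND ((X NAND Y) NAND (X NAND Y))) NAND (Y NAND ((X NAND Y) NAND (X NAND Y))))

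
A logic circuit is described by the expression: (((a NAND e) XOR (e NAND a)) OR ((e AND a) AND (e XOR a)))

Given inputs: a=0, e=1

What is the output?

Substituting: (((0 NAND 1) XOR (1 NAND 0)) OR ((1 AND 0) AND (1 XOR 0)))
= 0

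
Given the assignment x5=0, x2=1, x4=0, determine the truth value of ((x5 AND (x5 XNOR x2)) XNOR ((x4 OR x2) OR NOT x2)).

Substituting: ((0 AND (0 XNOR 1)) XNOR ((0 OR 1) OR NOT 1))
= 0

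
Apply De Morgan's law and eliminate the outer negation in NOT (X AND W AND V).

NOT X OR NOT W OR NOT V
De Morgan's: NOT(AND of terms) = OR of negations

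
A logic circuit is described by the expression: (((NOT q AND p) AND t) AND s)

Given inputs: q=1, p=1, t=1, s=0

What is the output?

Substituting: (((NOT 1 AND 1) AND 1) AND 0)
= 0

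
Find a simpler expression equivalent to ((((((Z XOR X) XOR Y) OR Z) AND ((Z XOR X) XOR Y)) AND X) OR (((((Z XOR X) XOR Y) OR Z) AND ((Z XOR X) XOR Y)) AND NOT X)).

By distribution ((E AND v) OR (E AND NOT v) = E) then absorption (E AND (E OR v) = E):
= ((Z XOR X) XOR Y)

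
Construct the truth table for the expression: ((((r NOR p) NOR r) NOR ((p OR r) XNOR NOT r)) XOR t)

t | r | p | Output
------------------
0 | 0 | 0 | 1
0 | 0 | 1 | 0
0 | 1 | 0 | 1
0 | 1 | 1 | 1
1 | 0 | 0 | 0
1 | 0 | 1 | 1
1 | 1 | 0 | 0
1 | 1 | 1 | 0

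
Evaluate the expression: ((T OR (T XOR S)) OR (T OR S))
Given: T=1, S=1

Substituting: ((1 OR (1 XOR 1)) OR (1 OR 1))
= 1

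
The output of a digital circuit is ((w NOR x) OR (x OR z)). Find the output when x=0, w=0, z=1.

Substituting: ((0 NOR 0) OR (0 OR 1))
= 1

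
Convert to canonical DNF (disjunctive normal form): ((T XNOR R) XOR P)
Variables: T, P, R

(NOT T AND NOT P AND NOT R) OR (NOT T AND P AND R) OR (T AND NOT P AND R) OR (T AND P AND NOT R)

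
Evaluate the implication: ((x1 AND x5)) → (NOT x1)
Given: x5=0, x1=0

Antecedent ((x1 AND x5)) = 0; consequent (NOT x1) = 1.
0 → 1 = 1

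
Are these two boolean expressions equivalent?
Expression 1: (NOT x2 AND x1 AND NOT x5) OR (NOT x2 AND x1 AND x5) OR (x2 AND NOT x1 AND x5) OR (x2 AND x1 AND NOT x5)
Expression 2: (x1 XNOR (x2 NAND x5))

Yes, they are equivalent — the two output columns agree on all 8 assignments:
x2 | x1 | x5 | Expression 1 | Expression 2
------------------------------------------
0 | 0 | 0 | 0 | 0
0 | 0 | 1 | 0 | 0
0 | 1 | 0 | 1 | 1
0 | 1 | 1 | 1 | 1
1 | 0 | 0 | 0 | 0
1 | 0 | 1 | 1 | 1
1 | 1 | 0 | 1 | 1
1 | 1 | 1 | 0 | 0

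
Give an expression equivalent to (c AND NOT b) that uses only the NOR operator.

((c NOR c) NOR ((b NOR b) NOR (b NOR b)))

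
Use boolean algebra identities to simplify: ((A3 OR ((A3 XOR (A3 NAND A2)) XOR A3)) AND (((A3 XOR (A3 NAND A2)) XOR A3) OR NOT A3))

By distribution ((E OR v) AND (E OR NOT v) = E) then XOR self-cancellation ((E XOR v) XOR v = E):
= (A3 NAND A2)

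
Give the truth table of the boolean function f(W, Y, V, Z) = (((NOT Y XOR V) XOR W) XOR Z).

W | Y | V | Z | Output
----------------------
0 | 0 | 0 | 0 | 1
0 | 0 | 0 | 1 | 0
0 | 0 | 1 | 0 | 0
0 | 0 | 1 | 1 | 1
0 | 1 | 0 | 0 | 0
0 | 1 | 0 | 1 | 1
0 | 1 | 1 | 0 | 1
0 | 1 | 1 | 1 | 0
1 | 0 | 0 | 0 | 0
1 | 0 | 0 | 1 | 1
1 | 0 | 1 | 0 | 1
1 | 0 | 1 | 1 | 0
1 | 1 | 0 | 0 | 1
1 | 1 | 0 | 1 | 0
1 | 1 | 1 | 0 | 0
1 | 1 | 1 | 1 | 1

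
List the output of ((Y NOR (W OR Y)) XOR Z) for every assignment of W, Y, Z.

W | Y | Z | Output
------------------
0 | 0 | 0 | 1
0 | 0 | 1 | 0
0 | 1 | 0 | 0
0 | 1 | 1 | 1
1 | 0 | 0 | 0
1 | 0 | 1 | 1
1 | 1 | 0 | 0
1 | 1 | 1 | 1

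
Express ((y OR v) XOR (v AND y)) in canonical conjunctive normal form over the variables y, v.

(y OR v) AND (NOT y OR NOT v)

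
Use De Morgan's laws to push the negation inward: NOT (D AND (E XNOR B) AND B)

NOT D OR NOT (E XNOR B) OR NOT B
De Morgan's: NOT(AND of terms) = OR of negations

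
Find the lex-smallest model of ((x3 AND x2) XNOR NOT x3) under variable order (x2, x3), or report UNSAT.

x2=0, x3=1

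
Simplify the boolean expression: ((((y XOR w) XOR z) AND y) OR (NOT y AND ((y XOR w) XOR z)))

By distribution ((E AND v) OR (E AND NOT v) = E):
= ((y XOR w) XOR z)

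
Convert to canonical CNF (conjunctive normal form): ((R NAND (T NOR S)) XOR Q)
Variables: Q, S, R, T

(Q OR S OR NOT R OR T) AND (NOT Q OR S OR R OR T) AND (NOT Q OR S OR R OR NOT T) AND (NOT Q OR S OR NOT R OR NOT T) AND (NOT Q OR NOT S OR R OR T) AND (NOT Q OR NOT S OR R OR NOT T) AND (NOT Q OR NOT S OR NOT R OR T) AND (NOT Q OR NOT S OR NOT R OR NOT T)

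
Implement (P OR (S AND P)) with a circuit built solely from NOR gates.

((P NOR ((S NOR S) NOR (P NOR P))) NOR (P NOR ((S NOR S) NOR (P NOR P))))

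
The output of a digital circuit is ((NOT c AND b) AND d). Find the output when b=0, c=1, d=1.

Substituting: ((NOT 1 AND 0) AND 1)
= 0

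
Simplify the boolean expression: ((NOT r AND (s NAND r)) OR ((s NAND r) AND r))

By distribution ((E AND v) OR (E AND NOT v) = E):
= (s NAND r)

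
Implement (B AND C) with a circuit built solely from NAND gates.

((B NAND C) NAND (B NAND C))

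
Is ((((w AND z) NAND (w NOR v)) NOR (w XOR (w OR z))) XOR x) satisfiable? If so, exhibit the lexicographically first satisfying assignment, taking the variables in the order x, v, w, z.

x=1, v=0, w=0, z=0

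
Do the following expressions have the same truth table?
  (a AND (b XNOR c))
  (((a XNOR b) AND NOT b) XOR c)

No. Counterexample: with a=0, b=0, c=0, Expression 1 = 0 but Expression 2 = 1.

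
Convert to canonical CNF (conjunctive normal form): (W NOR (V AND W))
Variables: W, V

(NOT W OR V) AND (NOT W OR NOT V)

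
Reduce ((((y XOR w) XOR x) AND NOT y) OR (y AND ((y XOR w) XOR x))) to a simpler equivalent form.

By distribution ((E AND v) OR (E AND NOT v) = E):
= ((y XOR w) XOR x)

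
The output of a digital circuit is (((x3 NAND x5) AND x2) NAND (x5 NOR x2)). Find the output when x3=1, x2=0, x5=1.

Substituting: (((1 NAND 1) AND 0) NAND (1 NOR 0))
= 1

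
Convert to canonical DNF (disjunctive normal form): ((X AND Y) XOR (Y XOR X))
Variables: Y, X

(NOT Y AND X) OR (Y AND NOT X) OR (Y AND X)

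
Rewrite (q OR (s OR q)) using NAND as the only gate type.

((q NAND q) NAND (((s NAND s) NAND (q NAND q)) NAND ((s NAND s) NAND (q NAND q))))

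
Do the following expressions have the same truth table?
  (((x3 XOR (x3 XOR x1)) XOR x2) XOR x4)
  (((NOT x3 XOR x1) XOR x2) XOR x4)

No. Counterexample: with x1=0, x3=0, x2=0, x4=0, Expression 1 = 0 but Expression 2 = 1.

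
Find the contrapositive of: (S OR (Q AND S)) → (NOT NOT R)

Contrapositive: NOT R → NOT (S OR (Q AND S))
Note: A statement and its contrapositive are logically equivalent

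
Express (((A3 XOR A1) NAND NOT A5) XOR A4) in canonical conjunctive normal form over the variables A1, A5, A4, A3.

(A1 OR A5 OR A4 OR NOT A3) AND (A1 OR A5 OR NOT A4 OR A3) AND (A1 OR NOT A5 OR NOT A4 OR A3) AND (A1 OR NOT A5 OR NOT A4 OR NOT A3) AND (NOT A1 OR A5 OR A4 OR A3) AND (NOT A1 OR A5 OR NOT A4 OR NOT A3) AND (NOT A1 OR NOT A5 OR NOT A4 OR A3) AND (NOT A1 OR NOT A5 OR NOT A4 OR NOT A3)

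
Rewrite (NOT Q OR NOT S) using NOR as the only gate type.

(((Q NOR Q) NOR (S NOR S)) NOR ((Q NOR Q) NOR (S NOR S)))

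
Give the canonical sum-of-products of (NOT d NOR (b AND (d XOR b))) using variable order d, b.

Σm(2, 3) = (d AND NOT b) OR (d AND b)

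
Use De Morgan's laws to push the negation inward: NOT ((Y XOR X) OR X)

NOT (Y XOR X) AND NOT X
De Morgan's: NOT(OR of terms) = AND of negations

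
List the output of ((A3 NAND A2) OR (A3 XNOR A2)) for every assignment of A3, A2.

A3 | A2 | Output
----------------
0 | 0 | 1
0 | 1 | 1
1 | 0 | 1
1 | 1 | 1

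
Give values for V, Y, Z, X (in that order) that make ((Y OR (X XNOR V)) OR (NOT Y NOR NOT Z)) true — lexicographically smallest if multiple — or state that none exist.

V=0, Y=0, Z=0, X=0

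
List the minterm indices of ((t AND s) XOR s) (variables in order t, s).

Σm(1) = (NOT t AND s)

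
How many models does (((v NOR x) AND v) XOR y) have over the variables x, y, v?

Satisfying assignments: (0,1,0), (0,1,1), (1,1,0), (1,1,1)
Count: 4 out of 8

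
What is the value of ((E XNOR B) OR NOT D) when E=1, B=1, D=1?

Substituting: ((1 XNOR 1) OR NOT 1)
= 1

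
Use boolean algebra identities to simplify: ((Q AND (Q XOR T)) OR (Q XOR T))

By absorption (E OR (E AND v) = E):
= (Q XOR T)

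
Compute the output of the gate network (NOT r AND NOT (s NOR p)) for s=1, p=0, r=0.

Substituting: (NOT 0 AND NOT (1 NOR 0))
= 1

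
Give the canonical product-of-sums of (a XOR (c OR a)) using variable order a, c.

ΠM(0, 2, 3) = (a OR c) AND (NOT a OR c) AND (NOT a OR NOT c)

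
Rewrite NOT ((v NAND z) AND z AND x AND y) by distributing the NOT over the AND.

NOT (v NAND z) OR NOT z OR NOT x OR NOT y
De Morgan's: NOT(AND of terms) = OR of negations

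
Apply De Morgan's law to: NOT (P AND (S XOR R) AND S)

NOT P OR NOT (S XOR R) OR NOT S
De Morgan's: NOT(AND of terms) = OR of negations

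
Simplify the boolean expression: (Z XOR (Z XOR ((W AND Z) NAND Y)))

By XOR self-cancellation ((E XOR v) XOR v = E):
= ((W AND Z) NAND Y)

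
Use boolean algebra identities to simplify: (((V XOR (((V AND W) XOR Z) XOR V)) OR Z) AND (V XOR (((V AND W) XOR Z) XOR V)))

By absorption (E AND (E OR v) = E) then XOR self-cancellation ((E XOR v) XOR v = E):
= ((V AND W) XOR Z)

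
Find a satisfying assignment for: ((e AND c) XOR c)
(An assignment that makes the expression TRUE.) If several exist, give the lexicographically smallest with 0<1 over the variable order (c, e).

c=1, e=0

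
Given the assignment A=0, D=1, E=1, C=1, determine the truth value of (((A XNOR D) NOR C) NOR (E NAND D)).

Substituting: (((0 XNOR 1) NOR 1) NOR (1 NAND 1))
= 1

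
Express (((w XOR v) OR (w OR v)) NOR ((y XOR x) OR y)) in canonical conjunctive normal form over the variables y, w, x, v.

(y OR w OR x OR NOT v) AND (y OR w OR NOT x OR v) AND (y OR w OR NOT x OR NOT v) AND (y OR NOT w OR x OR v) AND (y OR NOT w OR x OR NOT v) AND (y OR NOT w OR NOT x OR v) AND (y OR NOT w OR NOT x OR NOT v) AND (NOT y OR w OR x OR v) AND (NOT y OR w OR x OR NOT v) AND (NOT y OR w OR NOT x OR v) AND (NOT y OR w OR NOT x OR NOT v) AND (NOT y OR NOT w OR x OR v) AND (NOT y OR NOT w OR x OR NOT v) AND (NOT y OR NOT w OR NOT x OR v) AND (NOT y OR NOT w OR NOT x OR NOT v)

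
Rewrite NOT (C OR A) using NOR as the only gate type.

(((C NOR A) NOR (C NOR A)) NOR ((C NOR A) NOR (C NOR A)))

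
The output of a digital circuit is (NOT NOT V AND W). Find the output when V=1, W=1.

Substituting: (NOT NOT 1 AND 1)
= 1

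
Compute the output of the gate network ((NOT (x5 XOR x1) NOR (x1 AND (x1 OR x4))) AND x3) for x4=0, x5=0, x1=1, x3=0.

Substituting: ((NOT (0 XOR 1) NOR (1 AND (1 OR 0))) AND 0)
= 0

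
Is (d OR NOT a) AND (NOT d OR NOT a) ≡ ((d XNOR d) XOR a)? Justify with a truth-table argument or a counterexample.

Yes, they are equivalent — the two output columns agree on all 4 assignments:
d | a | Expression 1 | Expression 2
-----------------------------------
0 | 0 | 1 | 1
0 | 1 | 0 | 0
1 | 0 | 1 | 1
1 | 1 | 0 | 0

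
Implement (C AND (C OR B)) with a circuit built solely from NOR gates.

((C NOR C) NOR (((C NOR B) NOR (C NOR B)) NOR ((C NOR B) NOR (C NOR B))))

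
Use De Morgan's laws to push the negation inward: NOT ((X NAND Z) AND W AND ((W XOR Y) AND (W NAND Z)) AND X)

NOT (X NAND Z) OR NOT W OR NOT ((W XOR Y) AND (W NAND Z)) OR NOT X
De Morgan's: NOT(AND of terms) = OR of negations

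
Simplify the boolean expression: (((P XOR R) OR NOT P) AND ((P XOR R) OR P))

By distribution ((E OR v) AND (E OR NOT v) = E):
= (P XOR R)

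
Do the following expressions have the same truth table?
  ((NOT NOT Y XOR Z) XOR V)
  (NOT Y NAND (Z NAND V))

No. Counterexample: with Z=0, V=1, Y=0, Expression 1 = 1 but Expression 2 = 0.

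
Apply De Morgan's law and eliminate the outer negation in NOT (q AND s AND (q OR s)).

NOT q OR NOT s OR NOT (q OR s)
De Morgan's: NOT(AND of terms) = OR of negations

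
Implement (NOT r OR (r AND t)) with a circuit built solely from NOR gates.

(((r NOR r) NOR ((r NOR r) NOR (t NOR t))) NOR ((r NOR r) NOR ((r NOR r) NOR (t NOR t))))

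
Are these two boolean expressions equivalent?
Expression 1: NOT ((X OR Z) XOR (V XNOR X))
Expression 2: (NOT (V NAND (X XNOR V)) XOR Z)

No. Counterexample: with Z=0, X=0, V=1, Expression 1 = 1 but Expression 2 = 0.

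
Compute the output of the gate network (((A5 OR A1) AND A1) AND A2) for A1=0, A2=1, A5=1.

Substituting: (((1 OR 0) AND 0) AND 1)
= 0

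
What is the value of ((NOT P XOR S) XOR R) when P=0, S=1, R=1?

Substituting: ((NOT 0 XOR 1) XOR 1)
= 1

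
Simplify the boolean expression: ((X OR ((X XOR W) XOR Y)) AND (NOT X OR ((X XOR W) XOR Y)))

By distribution ((E OR v) AND (E OR NOT v) = E):
= ((X XOR W) XOR Y)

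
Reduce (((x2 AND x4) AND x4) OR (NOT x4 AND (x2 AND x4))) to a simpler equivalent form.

By distribution ((E AND v) OR (E AND NOT v) = E):
= (x2 AND x4)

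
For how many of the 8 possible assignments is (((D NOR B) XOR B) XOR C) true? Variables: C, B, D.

Satisfying assignments: (0,0,0), (0,1,0), (0,1,1), (1,0,1)
Count: 4 out of 8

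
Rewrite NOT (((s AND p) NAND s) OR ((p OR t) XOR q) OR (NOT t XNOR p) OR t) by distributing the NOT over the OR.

NOT ((s AND p) NAND s) AND NOT ((p OR t) XOR q) AND NOT (NOT t XNOR p) AND NOT t
De Morgan's: NOT(OR of terms) = AND of negations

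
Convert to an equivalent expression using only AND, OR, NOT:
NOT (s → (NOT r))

s AND r
(Negated implication: NOT(A → B) = A AND NOT B)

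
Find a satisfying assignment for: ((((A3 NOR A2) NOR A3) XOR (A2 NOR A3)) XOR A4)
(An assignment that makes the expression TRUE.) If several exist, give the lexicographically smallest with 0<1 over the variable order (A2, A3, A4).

A2=0, A3=0, A4=0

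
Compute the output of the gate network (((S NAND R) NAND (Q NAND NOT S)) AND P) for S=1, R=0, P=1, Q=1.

Substituting: (((1 NAND 0) NAND (1 NAND NOT 1)) AND 1)
= 0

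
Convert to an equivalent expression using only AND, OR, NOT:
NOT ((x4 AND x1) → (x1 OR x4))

(x4 AND x1) AND NOT (x1 OR x4)
(Negated implication: NOT(A → B) = A AND NOT B)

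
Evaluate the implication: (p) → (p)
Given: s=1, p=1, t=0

Antecedent (p) = 1; consequent (p) = 1.
1 → 1 = 1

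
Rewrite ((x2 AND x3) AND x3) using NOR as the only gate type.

((((x2 NOR x2) NOR (x3 NOR x3)) NOR ((x2 NOR x2) NOR (x3 NOR x3))) NOR (x3 NOR x3))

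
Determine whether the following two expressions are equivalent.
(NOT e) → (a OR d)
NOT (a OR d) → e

Yes, Contrapositive is always equivalent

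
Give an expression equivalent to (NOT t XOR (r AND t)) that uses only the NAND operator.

(((t NAND t) NAND ((t NAND t) NAND ((r NAND t) NAND (r NAND t)))) NAND (((r NAND t) NAND (r NAND t)) NAND ((t NAND t) NAND ((r NAND t) NAND (r NAND t)))))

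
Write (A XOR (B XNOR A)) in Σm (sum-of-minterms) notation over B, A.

Σm(0, 1) = (NOT B AND NOT A) OR (NOT B AND A)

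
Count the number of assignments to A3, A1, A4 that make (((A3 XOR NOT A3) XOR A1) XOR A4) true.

Satisfying assignments: (0,0,0), (0,1,1), (1,0,0), (1,1,1)
Count: 4 out of 8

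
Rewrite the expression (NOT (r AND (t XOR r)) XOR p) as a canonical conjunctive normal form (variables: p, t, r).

(p OR t OR NOT r) AND (NOT p OR t OR r) AND (NOT p OR NOT t OR r) AND (NOT p OR NOT t OR NOT r)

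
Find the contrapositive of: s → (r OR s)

Contrapositive: NOT (r OR s) → NOT s
Note: A statement and its contrapositive are logically equivalent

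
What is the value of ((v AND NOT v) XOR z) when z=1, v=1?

Substituting: ((1 AND NOT 1) XOR 1)
= 1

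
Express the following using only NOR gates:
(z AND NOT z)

((z NOR z) NOR ((z NOR z) NOR (z NOR z)))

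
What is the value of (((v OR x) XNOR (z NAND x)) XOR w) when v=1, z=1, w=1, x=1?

Substituting: (((1 OR 1) XNOR (1 NAND 1)) XOR 1)
= 1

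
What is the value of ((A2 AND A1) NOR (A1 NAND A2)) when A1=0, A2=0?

Substituting: ((0 AND 0) NOR (0 NAND 0))
= 0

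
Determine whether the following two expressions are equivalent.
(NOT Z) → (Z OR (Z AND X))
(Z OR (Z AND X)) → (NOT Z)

No, Converse is not equivalent to original (counterexample: X=0, Y=0, Z=0)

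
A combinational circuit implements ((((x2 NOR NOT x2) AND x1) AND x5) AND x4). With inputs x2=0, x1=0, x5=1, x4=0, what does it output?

Substituting: ((((0 NOR NOT 0) AND 0) AND 1) AND 0)
= 0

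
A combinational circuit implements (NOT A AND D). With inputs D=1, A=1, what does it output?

Substituting: (NOT 1 AND 1)
= 0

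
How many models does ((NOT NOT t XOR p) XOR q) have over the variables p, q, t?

Satisfying assignments: (0,0,1), (0,1,0), (1,0,0), (1,1,1)
Count: 4 out of 8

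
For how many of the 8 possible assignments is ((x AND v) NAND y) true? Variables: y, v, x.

Satisfying assignments: (0,0,0), (0,0,1), (0,1,0), (0,1,1), (1,0,0), (1,0,1), (1,1,0)
Count: 7 out of 8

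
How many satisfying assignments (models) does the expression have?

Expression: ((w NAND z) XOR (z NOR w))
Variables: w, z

Satisfying assignments: (0,1), (1,0)
Count: 2 out of 4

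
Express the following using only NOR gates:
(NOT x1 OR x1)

(((x1 NOR x1) NOR x1) NOR ((x1 NOR x1) NOR x1))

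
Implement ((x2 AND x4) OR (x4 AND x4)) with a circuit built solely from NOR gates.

((((x2 NOR x2) NOR (x4 NOR x4)) NOR ((x4 NOR x4) NOR (x4 NOR x4))) NOR (((x2 NOR x2) NOR (x4 NOR x4)) NOR ((x4 NOR x4) NOR (x4 NOR x4))))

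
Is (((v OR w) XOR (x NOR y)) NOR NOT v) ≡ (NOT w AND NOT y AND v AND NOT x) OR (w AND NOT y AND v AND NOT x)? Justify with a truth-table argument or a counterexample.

Yes, they are equivalent — the two output columns agree on all 16 assignments:
w | y | v | x | Expression 1 | Expression 2
-------------------------------------------
0 | 0 | 0 | 0 | 0 | 0
0 | 0 | 0 | 1 | 0 | 0
0 | 0 | 1 | 0 | 1 | 1
0 | 0 | 1 | 1 | 0 | 0
0 | 1 | 0 | 0 | 0 | 0
0 | 1 | 0 | 1 | 0 | 0
0 | 1 | 1 | 0 | 0 | 0
0 | 1 | 1 | 1 | 0 | 0
1 | 0 | 0 | 0 | 0 | 0
1 | 0 | 0 | 1 | 0 | 0
1 | 0 | 1 | 0 | 1 | 1
1 | 0 | 1 | 1 | 0 | 0
1 | 1 | 0 | 0 | 0 | 0
1 | 1 | 0 | 1 | 0 | 0
1 | 1 | 1 | 0 | 0 | 0
1 | 1 | 1 | 1 | 0 | 0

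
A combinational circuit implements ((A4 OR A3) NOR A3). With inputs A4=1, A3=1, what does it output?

Substituting: ((1 OR 1) NOR 1)
= 0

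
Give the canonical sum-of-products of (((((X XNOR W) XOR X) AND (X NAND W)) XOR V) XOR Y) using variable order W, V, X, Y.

Σm(0, 2, 5, 7, 9, 11, 12, 14) = (NOT W AND NOT V AND NOT X AND NOT Y) OR (NOT W AND NOT V AND X AND NOT Y) OR (NOT W AND V AND NOT X AND Y) OR (NOT W AND V AND X AND Y) OR (W AND NOT V AND NOT X AND Y) OR (W AND NOT V AND X AND Y) OR (W AND V AND NOT X AND NOT Y) OR (W AND V AND X AND NOT Y)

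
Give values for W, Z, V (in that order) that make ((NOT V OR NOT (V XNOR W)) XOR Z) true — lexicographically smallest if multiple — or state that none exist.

W=0, Z=0, V=0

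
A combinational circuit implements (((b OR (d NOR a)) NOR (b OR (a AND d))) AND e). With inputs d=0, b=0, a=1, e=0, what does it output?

Substituting: (((0 OR (0 NOR 1)) NOR (0 OR (1 AND 0))) AND 0)
= 0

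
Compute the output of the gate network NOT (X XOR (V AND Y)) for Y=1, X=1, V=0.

Substituting: NOT (1 XOR (0 AND 1))
= 0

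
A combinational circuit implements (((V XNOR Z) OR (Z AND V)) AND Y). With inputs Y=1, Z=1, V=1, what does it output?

Substituting: (((1 XNOR 1) OR (1 AND 1)) AND 1)
= 1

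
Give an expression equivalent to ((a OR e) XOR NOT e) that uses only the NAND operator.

((((a NAND a) NAND (e NAND e)) NAND (((a NAND a) NAND (e NAND e)) NAND (e NAND e))) NAND ((e NAND e) NAND (((a NAND a) NAND (e NAND e)) NAND (e NAND e))))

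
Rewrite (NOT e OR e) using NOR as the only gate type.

(((e NOR e) NOR e) NOR ((e NOR e) NOR e))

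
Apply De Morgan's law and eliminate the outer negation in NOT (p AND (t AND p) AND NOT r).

NOT p OR NOT (t AND p) OR r
De Morgan's: NOT(AND of terms) = OR of negations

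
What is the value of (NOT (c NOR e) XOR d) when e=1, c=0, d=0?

Substituting: (NOT (0 NOR 1) XOR 0)
= 1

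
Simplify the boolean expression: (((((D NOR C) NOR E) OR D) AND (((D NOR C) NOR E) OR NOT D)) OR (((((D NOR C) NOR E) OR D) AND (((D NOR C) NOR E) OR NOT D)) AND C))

By absorption (E OR (E AND v) = E) then distribution ((E OR v) AND (E OR NOT v) = E):
= ((D NOR C) NOR E)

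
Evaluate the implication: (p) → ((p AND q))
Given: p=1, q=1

Antecedent (p) = 1; consequent ((p AND q)) = 1.
1 → 1 = 1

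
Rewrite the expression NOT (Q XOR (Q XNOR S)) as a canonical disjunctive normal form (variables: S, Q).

(S AND NOT Q) OR (S AND Q)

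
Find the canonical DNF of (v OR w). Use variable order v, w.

(NOT v AND w) OR (v AND NOT w) OR (v AND w)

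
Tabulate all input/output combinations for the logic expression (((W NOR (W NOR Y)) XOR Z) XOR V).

Z | Y | V | W | Output
----------------------
0 | 0 | 0 | 0 | 0
0 | 0 | 0 | 1 | 0
0 | 0 | 1 | 0 | 1
0 | 0 | 1 | 1 | 1
0 | 1 | 0 | 0 | 1
0 | 1 | 0 | 1 | 0
0 | 1 | 1 | 0 | 0
0 | 1 | 1 | 1 | 1
1 | 0 | 0 | 0 | 1
1 | 0 | 0 | 1 | 1
1 | 0 | 1 | 0 | 0
1 | 0 | 1 | 1 | 0
1 | 1 | 0 | 0 | 0
1 | 1 | 0 | 1 | 1
1 | 1 | 1 | 0 | 1
1 | 1 | 1 | 1 | 0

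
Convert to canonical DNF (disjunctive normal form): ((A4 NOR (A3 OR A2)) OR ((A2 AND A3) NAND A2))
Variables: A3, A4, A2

(NOT A3 AND NOT A4 AND NOT A2) OR (NOT A3 AND NOT A4 AND A2) OR (NOT A3 AND A4 AND NOT A2) OR (NOT A3 AND A4 AND A2) OR (A3 AND NOT A4 AND NOT A2) OR (A3 AND A4 AND NOT A2)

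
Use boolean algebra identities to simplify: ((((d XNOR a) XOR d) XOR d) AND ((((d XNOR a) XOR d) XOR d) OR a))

By absorption (E AND (E OR v) = E) then XOR self-cancellation ((E XOR v) XOR v = E):
= (d XNOR a)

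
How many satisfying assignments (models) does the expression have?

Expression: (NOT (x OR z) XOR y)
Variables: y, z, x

Satisfying assignments: (0,0,0), (1,0,1), (1,1,0), (1,1,1)
Count: 4 out of 8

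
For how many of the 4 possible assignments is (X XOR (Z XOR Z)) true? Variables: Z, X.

Satisfying assignments: (0,1), (1,1)
Count: 2 out of 4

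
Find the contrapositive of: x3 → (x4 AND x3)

Contrapositive: NOT (x4 AND x3) → NOT x3
Note: A statement and its contrapositive are logically equivalent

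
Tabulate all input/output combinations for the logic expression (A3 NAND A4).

A4 | A3 | Output
----------------
0 | 0 | 1
0 | 1 | 1
1 | 0 | 1
1 | 1 | 0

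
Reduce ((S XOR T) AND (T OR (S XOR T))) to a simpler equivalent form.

By absorption (E AND (E OR v) = E):
= (S XOR T)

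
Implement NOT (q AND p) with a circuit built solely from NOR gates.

(((q NOR q) NOR (p NOR p)) NOR ((q NOR q) NOR (p NOR p)))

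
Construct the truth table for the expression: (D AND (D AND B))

D | B | Output
--------------
0 | 0 | 0
0 | 1 | 0
1 | 0 | 0
1 | 1 | 1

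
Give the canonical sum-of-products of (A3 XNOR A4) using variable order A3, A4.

Σm(0, 3) = (NOT A3 AND NOT A4) OR (A3 AND A4)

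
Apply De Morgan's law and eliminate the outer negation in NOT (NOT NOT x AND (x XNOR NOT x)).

NOT x OR NOT (x XNOR NOT x)
De Morgan's: NOT(AND of terms) = OR of negations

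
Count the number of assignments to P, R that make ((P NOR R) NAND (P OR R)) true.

Satisfying assignments: (0,0), (0,1), (1,0), (1,1)
Count: 4 out of 4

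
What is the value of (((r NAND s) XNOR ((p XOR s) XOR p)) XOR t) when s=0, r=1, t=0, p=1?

Substituting: (((1 NAND 0) XNOR ((1 XOR 0) XOR 1)) XOR 0)
= 0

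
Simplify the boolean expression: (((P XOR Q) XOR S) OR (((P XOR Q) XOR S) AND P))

By absorption (E OR (E AND v) = E):
= ((P XOR Q) XOR S)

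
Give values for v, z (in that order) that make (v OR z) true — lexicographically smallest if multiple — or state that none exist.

v=0, z=1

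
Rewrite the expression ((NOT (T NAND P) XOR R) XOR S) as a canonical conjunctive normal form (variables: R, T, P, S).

(R OR T OR P OR S) AND (R OR T OR NOT P OR S) AND (R OR NOT T OR P OR S) AND (R OR NOT T OR NOT P OR NOT S) AND (NOT R OR T OR P OR NOT S) AND (NOT R OR T OR NOT P OR NOT S) AND (NOT R OR NOT T OR P OR NOT S) AND (NOT R OR NOT T OR NOT P OR S)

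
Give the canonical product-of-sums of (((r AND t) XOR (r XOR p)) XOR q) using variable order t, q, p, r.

ΠM(0, 3, 5, 6, 8, 9, 14, 15) = (t OR q OR p OR r) AND (t OR q OR NOT p OR NOT r) AND (t OR NOT q OR p OR NOT r) AND (t OR NOT q OR NOT p OR r) AND (NOT t OR q OR p OR r) AND (NOT t OR q OR p OR NOT r) AND (NOT t OR NOT q OR NOT p OR r) AND (NOT t OR NOT q OR NOT p OR NOT r)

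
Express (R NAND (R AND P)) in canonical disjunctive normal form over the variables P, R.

(NOT P AND NOT R) OR (NOT P AND R) OR (P AND NOT R)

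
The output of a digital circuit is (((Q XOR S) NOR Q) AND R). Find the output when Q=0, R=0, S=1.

Substituting: (((0 XOR 1) NOR 0) AND 0)
= 0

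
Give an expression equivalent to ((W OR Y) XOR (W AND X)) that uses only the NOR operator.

((((((W NOR Y) NOR (W NOR Y)) NOR ((W NOR W) NOR (X NOR X))) NOR (((W NOR Y) NOR (W NOR Y)) NOR ((W NOR W) NOR (X NOR X)))) NOR ((((W NOR Y) NOR (W NOR Y)) NOR ((W NOR W) NOR (X NOR X))) NOR (((W NOR Y) NOR (W NOR Y)) NOR ((W NOR W) NOR (X NOR X))))) NOR ((((((W NOR Y) NOR (W NOR Y)) NOR ((W NOR Y) NOR (W NOR Y))) NOR (((W NOR W) NOR (X NOR X)) NOR ((W NOR W) NOR (X NOR X)))) NOR ((((W NOR Y) NOR (W NOR Y)) NOR ((W NOR Y) NOR (W NOR Y))) NOR (((W NOR W) NOR (X NOR X)) NOR ((W NOR W) NOR (X NOR X))))) NOR (((((W NOR Y) NOR (W NOR Y)) NOR ((W NOR Y) NOR (W NOR Y))) NOR (((W NOR W) NOR (X NOR X)) NOR ((W NOR W) NOR (X NOR X)))) NOR ((((W NOR Y) NOR (W NOR Y)) NOR ((W NOR Y) NOR (W NOR Y))) NOR (((W NOR W) NOR (X NOR X)) NOR ((W NOR W) NOR (X NOR X)))))))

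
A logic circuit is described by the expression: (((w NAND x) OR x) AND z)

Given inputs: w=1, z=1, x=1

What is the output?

Substituting: (((1 NAND 1) OR 1) AND 1)
= 1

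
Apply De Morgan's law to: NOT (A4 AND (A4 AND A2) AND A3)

NOT A4 OR NOT (A4 AND A2) OR NOT A3
De Morgan's: NOT(AND of terms) = OR of negations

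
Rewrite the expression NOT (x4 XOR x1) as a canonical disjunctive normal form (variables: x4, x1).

(NOT x4 AND NOT x1) OR (x4 AND x1)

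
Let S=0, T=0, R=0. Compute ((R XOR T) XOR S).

Substituting: ((0 XOR 0) XOR 0)
= 0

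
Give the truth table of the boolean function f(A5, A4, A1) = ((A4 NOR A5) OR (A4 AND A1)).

A5 | A4 | A1 | Output
---------------------
0 | 0 | 0 | 1
0 | 0 | 1 | 1
0 | 1 | 0 | 0
0 | 1 | 1 | 1
1 | 0 | 0 | 0
1 | 0 | 1 | 0
1 | 1 | 0 | 0
1 | 1 | 1 | 1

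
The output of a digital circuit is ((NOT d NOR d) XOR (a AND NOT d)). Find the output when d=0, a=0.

Substituting: ((NOT 0 NOR 0) XOR (0 AND NOT 0))
= 0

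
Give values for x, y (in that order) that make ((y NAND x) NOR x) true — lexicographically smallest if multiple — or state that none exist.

UNSATISFIABLE - no assignment makes this expression true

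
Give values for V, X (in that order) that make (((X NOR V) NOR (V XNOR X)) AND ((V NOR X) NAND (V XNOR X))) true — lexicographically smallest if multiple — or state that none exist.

V=0, X=1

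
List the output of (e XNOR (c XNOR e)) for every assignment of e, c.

e | c | Output
--------------
0 | 0 | 0
0 | 1 | 1
1 | 0 | 0
1 | 1 | 1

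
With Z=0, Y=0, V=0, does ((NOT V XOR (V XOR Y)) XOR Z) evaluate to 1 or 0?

Substituting: ((NOT 0 XOR (0 XOR 0)) XOR 0)
= 1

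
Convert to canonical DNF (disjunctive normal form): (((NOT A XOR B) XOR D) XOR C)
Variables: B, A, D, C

(NOT B AND NOT A AND NOT D AND NOT C) OR (NOT B AND NOT A AND D AND C) OR (NOT B AND A AND NOT D AND C) OR (NOT B AND A AND D AND NOT C) OR (B AND NOT A AND NOT D AND C) OR (B AND NOT A AND D AND NOT C) OR (B AND A AND NOT D AND NOT C) OR (B AND A AND D AND C)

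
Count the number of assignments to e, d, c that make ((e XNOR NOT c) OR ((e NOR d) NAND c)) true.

Satisfying assignments: (0,0,0), (0,0,1), (0,1,0), (0,1,1), (1,0,0), (1,0,1), (1,1,0), (1,1,1)
Count: 8 out of 8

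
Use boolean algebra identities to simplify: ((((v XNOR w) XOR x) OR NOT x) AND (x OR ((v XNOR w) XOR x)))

By distribution ((E OR v) AND (E OR NOT v) = E):
= ((v XNOR w) XOR x)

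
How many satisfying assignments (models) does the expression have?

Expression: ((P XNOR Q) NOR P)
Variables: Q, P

Satisfying assignments: (1,0)
Count: 1 out of 4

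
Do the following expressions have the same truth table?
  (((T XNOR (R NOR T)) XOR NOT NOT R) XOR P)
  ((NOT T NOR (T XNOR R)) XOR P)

No. Counterexample: with T=1, P=0, R=0, Expression 1 = 0 but Expression 2 = 1.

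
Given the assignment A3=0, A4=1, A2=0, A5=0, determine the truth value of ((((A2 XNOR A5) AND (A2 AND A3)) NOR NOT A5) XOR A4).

Substituting: ((((0 XNOR 0) AND (0 AND 0)) NOR NOT 0) XOR 1)
= 1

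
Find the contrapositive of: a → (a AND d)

Contrapositive: NOT (a AND d) → NOT a
Note: A statement and its contrapositive are logically equivalent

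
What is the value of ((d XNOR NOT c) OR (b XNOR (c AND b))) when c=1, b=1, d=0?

Substituting: ((0 XNOR NOT 1) OR (1 XNOR (1 AND 1)))
= 1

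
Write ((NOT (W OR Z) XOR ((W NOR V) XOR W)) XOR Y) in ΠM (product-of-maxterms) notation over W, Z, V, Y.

ΠM(0, 3, 5, 6, 9, 11, 13, 15) = (W OR Z OR V OR Y) AND (W OR Z OR NOT V OR NOT Y) AND (W OR NOT Z OR V OR NOT Y) AND (W OR NOT Z OR NOT V OR Y) AND (NOT W OR Z OR V OR NOT Y) AND (NOT W OR Z OR NOT V OR NOT Y) AND (NOT W OR NOT Z OR V OR NOT Y) AND (NOT W OR NOT Z OR NOT V OR NOT Y)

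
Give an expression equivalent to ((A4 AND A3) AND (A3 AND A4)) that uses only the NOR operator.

((((A4 NOR A4) NOR (A3 NOR A3)) NOR ((A4 NOR A4) NOR (A3 NOR A3))) NOR (((A3 NOR A3) NOR (A4 NOR A4)) NOR ((A3 NOR A3) NOR (A4 NOR A4))))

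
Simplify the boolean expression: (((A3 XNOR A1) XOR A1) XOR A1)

By XOR self-cancellation ((E XOR v) XOR v = E):
= (A3 XNOR A1)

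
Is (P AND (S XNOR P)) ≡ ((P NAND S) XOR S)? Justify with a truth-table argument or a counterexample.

No. Counterexample: with S=0, P=0, Expression 1 = 0 but Expression 2 = 1.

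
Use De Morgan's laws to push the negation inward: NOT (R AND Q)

NOT R OR NOT Q
De Morgan's: NOT(AND of terms) = OR of negations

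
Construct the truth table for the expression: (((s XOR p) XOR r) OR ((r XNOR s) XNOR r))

s | r | p | Output
------------------
0 | 0 | 0 | 0
0 | 0 | 1 | 1
0 | 1 | 0 | 1
0 | 1 | 1 | 0
1 | 0 | 0 | 1
1 | 0 | 1 | 1
1 | 1 | 0 | 1
1 | 1 | 1 | 1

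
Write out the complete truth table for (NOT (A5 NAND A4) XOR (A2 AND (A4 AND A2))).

A4 | A5 | A2 | Output
---------------------
0 | 0 | 0 | 0
0 | 0 | 1 | 0
0 | 1 | 0 | 0
0 | 1 | 1 | 0
1 | 0 | 0 | 0
1 | 0 | 1 | 1
1 | 1 | 0 | 1
1 | 1 | 1 | 0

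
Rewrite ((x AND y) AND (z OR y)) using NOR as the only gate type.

((((x NOR x) NOR (y NOR y)) NOR ((x NOR x) NOR (y NOR y))) NOR (((z NOR y) NOR (z NOR y)) NOR ((z NOR y) NOR (z NOR y))))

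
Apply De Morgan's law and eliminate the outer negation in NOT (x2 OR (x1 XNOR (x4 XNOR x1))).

NOT x2 AND NOT (x1 XNOR (x4 XNOR x1))
De Morgan's: NOT(OR of terms) = AND of negations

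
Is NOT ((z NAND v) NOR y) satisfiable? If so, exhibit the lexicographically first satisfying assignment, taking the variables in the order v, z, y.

v=0, z=0, y=0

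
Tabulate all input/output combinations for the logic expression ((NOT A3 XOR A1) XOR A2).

A3 | A1 | A2 | Output
---------------------
0 | 0 | 0 | 1
0 | 0 | 1 | 0
0 | 1 | 0 | 0
0 | 1 | 1 | 1
1 | 0 | 0 | 0
1 | 0 | 1 | 1
1 | 1 | 0 | 1
1 | 1 | 1 | 0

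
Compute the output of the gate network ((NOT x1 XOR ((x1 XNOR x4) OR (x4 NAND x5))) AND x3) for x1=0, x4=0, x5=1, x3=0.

Substituting: ((NOT 0 XOR ((0 XNOR 0) OR (0 NAND 1))) AND 0)
= 0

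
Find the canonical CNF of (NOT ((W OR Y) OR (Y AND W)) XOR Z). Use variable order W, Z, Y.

(W OR Z OR NOT Y) AND (W OR NOT Z OR Y) AND (NOT W OR Z OR Y) AND (NOT W OR Z OR NOT Y)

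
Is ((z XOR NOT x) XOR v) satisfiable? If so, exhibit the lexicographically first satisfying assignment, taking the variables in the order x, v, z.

x=0, v=0, z=0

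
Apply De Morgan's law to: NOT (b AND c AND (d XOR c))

NOT b OR NOT c OR NOT (d XOR c)
De Morgan's: NOT(AND of terms) = OR of negations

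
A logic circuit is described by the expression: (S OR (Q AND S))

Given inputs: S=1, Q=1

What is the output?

Substituting: (1 OR (1 AND 1))
= 1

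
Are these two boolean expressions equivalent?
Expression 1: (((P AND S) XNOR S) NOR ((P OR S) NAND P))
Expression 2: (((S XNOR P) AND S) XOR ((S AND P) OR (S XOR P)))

No. Counterexample: with S=0, P=1, Expression 1 = 0 but Expression 2 = 1.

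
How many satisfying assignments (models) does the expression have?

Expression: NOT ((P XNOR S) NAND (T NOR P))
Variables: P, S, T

Satisfying assignments: (0,0,0)
Count: 1 out of 8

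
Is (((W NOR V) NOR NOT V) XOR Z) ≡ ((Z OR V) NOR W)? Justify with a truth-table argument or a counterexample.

No. Counterexample: with W=0, Z=0, V=0, Expression 1 = 0 but Expression 2 = 1.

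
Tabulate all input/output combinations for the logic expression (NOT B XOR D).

D | B | Output
--------------
0 | 0 | 1
0 | 1 | 0
1 | 0 | 0
1 | 1 | 1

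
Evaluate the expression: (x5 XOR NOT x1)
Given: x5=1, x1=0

Substituting: (1 XOR NOT 0)
= 0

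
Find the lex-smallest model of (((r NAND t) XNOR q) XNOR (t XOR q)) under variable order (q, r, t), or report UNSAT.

q=0, r=0, t=0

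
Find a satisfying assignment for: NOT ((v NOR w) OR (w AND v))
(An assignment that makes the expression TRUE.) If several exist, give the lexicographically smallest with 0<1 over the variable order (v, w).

v=0, w=1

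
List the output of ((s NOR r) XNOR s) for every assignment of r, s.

r | s | Output
--------------
0 | 0 | 0
0 | 1 | 0
1 | 0 | 1
1 | 1 | 0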